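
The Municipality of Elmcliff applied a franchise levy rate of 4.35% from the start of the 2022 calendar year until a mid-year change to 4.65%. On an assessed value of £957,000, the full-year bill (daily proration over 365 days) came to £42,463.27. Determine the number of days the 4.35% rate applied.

259 days

Let d = days at the first rate; then 365 − d days at the second rate.
£957,000 × [4.35%·d + 4.65%·(365−d)] / 365 = £42,463.27
Solving gives d = 259, so the new rate took effect on 17 September 2022.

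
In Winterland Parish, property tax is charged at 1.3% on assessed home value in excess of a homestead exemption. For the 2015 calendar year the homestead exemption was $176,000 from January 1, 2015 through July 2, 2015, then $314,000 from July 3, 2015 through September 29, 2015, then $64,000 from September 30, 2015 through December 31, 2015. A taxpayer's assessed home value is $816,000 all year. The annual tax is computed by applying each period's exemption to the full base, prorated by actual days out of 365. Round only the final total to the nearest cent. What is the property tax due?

$8,253.54

January 1 – July 2, 2015: 183 days, exemption $176,000 → ($816,000 − $176,000) × 1.3% × 183/365 = $4,171.3973
July 3 – September 29, 2015: 89 days, exemption $314,000 → ($816,000 − $314,000) × 1.3% × 89/365 = $1,591.2712
September 30 – December 31, 2015: 93 days, exemption $64,000 → ($816,000 − $64,000) × 1.3% × 93/365 = $2,490.8712
Total = $8,253.5397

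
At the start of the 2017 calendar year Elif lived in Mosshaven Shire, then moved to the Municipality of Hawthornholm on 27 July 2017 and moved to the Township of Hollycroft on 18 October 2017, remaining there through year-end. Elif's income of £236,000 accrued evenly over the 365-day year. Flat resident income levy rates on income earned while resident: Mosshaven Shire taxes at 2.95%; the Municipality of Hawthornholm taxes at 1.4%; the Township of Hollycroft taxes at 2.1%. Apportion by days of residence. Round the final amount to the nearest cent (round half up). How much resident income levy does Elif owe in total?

£5,717.99

Mosshaven Shire, 1 January – 26 July 2017: 207 days → £236,000 × 2.95% × 207/365 = £3,948.3123
The Municipality of Hawthornholm, 27 July – 17 October 2017: 83 days → £236,000 × 1.4% × 83/365 = £751.3205
The Township of Hollycroft, 18 October – 31 December 2017: 75 days → £236,000 × 2.1% × 75/365 = £1,018.3562
Total = £5,717.9890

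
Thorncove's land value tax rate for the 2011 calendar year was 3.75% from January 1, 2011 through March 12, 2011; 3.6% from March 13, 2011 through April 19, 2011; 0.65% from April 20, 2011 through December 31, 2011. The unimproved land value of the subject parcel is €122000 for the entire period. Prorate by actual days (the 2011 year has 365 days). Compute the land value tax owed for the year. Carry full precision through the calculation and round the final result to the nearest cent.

January 1 – March 12, 2011: 71 days at 3.75% → €122000 × 3.75% × 71/365 = €889.9315
March 13 – April 19, 2011: 38 days at 3.6% → €122000 × 3.6% × 38/365 = €457.2493
April 20 – December 31, 2011: 256 days at 0.65% → €122000 × 0.65% × 256/365 = €556.1863
Total = €1903.3671

€1903.37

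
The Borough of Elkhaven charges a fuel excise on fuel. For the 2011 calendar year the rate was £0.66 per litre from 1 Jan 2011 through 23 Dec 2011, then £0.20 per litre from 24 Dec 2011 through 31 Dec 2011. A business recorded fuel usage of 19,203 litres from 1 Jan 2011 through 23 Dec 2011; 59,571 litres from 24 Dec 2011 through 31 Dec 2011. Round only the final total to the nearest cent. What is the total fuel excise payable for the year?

1 Jan – 23 Dec 2011: 19,203 litres at £0.66/litre → £12,673.98
24 Dec – 31 Dec 2011: 59,571 litres at £0.20/litre → £11,914.20

£24,588.18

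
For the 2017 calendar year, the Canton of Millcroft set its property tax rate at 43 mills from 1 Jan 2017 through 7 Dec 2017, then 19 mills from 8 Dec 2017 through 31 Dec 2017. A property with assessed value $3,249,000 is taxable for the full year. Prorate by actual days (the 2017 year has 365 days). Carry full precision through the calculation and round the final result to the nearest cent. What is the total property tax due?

$134,579.81

1 Jan – 7 Dec 2017: 341 days at 43 mills → $3,249,000 × 4.3% × 341/365 = $130,520.7863
8 Dec – 31 Dec 2017: 24 days at 19 mills → $3,249,000 × 1.9% × 24/365 = $4,059.0247
Total = $134,579.8110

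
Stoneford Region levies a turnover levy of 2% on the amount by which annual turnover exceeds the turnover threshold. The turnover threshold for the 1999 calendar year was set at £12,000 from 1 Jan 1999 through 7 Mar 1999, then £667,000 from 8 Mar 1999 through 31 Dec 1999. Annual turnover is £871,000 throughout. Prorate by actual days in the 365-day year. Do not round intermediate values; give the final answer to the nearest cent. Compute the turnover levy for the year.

1 Jan – 7 Mar 1999: 66 days, exemption £12,000 → (£871,000 − £12,000) × 2% × 66/365 = £3,106.5205
8 Mar – 31 Dec 1999: 299 days, exemption £667,000 → (£871,000 − £667,000) × 2% × 299/365 = £3,342.2466
Total = £6,448.7671

£6,448.77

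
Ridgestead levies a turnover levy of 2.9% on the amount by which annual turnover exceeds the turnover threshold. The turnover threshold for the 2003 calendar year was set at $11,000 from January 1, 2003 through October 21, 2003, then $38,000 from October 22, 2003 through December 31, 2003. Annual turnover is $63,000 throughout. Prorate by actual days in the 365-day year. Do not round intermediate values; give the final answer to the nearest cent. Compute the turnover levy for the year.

$1,355.69

January 1 – October 21, 2003: 294 days, exemption $11,000 → ($63,000 − $11,000) × 2.9% × 294/365 = $1,214.6630
October 22 – December 31, 2003: 71 days, exemption $38,000 → ($63,000 − $38,000) × 2.9% × 71/365 = $141.0274
Total = $1,355.6904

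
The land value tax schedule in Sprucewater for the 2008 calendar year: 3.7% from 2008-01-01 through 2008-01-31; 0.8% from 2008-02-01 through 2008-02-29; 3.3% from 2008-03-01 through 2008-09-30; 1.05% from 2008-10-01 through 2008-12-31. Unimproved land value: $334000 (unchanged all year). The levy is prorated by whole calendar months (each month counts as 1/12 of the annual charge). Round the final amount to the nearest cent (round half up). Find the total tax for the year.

2008-01-01 to 2008-01-31: 1 month at 3.7% → $334000 × 3.7% × 1/12 = $1029.8333
2008-02-01 to 2008-02-29: 1 month at 0.8% → $334000 × 0.8% × 1/12 = $222.6667
2008-03-01 to 2008-09-30: 7 months at 3.3% → $334000 × 3.3% × 7/12 = $6429.5000
2008-10-01 to 2008-12-31: 3 months at 1.05% → $334000 × 1.05% × 3/12 = $876.7500
Total = $8558.7500

$8558.75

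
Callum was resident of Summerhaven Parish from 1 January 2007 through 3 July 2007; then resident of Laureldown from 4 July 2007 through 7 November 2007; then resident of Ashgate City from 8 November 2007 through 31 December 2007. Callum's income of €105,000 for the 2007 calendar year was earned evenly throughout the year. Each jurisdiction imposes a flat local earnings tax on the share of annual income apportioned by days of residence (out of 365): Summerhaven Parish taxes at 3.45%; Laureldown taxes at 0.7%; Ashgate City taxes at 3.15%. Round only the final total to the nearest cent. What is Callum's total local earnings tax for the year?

Summerhaven Parish, 1 January – 3 July 2007: 184 days → €105,000 × 3.45% × 184/365 = €1,826.1370
Laureldown, 4 July – 7 November 2007: 127 days → €105,000 × 0.7% × 127/365 = €255.7397
Ashgate City, 8 November – 31 December 2007: 54 days → €105,000 × 3.15% × 54/365 = €489.3288
Total = €2,571.2055

€2,571.21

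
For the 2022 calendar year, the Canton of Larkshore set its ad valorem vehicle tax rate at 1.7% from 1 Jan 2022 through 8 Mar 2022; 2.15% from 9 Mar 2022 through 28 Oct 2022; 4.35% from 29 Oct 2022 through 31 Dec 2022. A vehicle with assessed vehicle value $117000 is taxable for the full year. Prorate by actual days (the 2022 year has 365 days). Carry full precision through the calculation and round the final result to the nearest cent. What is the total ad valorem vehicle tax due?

$2870.19

1 Jan – 8 Mar 2022: 67 days at 1.7% → $117000 × 1.7% × 67/365 = $365.1041
9 Mar – 28 Oct 2022: 234 days at 2.15% → $117000 × 2.15% × 234/365 = $1612.6767
29 Oct – 31 Dec 2022: 64 days at 4.35% → $117000 × 4.35% × 64/365 = $892.4055
Total = $2870.1863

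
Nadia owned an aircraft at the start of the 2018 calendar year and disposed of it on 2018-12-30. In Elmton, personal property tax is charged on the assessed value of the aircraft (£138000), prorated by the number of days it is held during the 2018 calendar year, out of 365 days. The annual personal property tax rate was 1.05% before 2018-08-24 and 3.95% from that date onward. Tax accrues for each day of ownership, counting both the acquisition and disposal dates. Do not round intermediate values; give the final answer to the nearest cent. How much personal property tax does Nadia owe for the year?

£2859.44

2018-01-01 to 2018-08-23: 235 days at 1.05% → £138000 × 1.05% × 235/365 = £932.9178
2018-08-24 to 2018-12-30: 129 days at 3.95% → £138000 × 3.95% × 129/365 = £1926.5178
Total = £2859.4356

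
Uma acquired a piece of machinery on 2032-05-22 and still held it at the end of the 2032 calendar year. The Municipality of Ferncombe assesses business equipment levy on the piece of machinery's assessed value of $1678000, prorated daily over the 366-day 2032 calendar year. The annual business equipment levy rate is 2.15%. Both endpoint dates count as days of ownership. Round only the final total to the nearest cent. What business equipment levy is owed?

Days held (2032-05-22 to 2032-12-31): 224 out of 366
Tax = $1678000 × 2.15% × 224/366 = $22079.9126

$22079.91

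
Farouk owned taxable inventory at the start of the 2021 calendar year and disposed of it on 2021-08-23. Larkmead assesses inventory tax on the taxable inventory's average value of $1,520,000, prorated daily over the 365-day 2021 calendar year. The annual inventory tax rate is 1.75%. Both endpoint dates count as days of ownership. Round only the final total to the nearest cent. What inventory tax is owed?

Days held (2021-01-01 to 2021-08-23): 235 out of 365
Tax = $1,520,000 × 1.75% × 235/365 = $17,126.0274

$17,126.03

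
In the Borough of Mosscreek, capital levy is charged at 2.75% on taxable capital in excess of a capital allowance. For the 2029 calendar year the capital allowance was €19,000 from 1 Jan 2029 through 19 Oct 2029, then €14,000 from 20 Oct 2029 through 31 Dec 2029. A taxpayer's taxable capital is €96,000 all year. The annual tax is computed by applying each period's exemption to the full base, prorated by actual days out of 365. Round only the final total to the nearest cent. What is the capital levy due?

€2,145.00

1 Jan – 19 Oct 2029: 292 days, exemption €19,000 → (€96,000 − €19,000) × 2.75% × 292/365 = €1,694.0000
20 Oct – 31 Dec 2029: 73 days, exemption €14,000 → (€96,000 − €14,000) × 2.75% × 73/365 = €451.0000
Total = €2,145.0000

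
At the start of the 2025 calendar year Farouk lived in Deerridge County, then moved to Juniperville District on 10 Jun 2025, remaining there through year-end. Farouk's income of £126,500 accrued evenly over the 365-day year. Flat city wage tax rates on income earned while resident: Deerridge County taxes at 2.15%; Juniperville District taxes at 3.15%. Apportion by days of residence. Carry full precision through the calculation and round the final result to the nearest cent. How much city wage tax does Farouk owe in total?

£3,430.23

Deerridge County, 1 Jan – 9 Jun 2025: 160 days → £126,500 × 2.15% × 160/365 = £1,192.2192
Juniperville District, 10 Jun – 31 Dec 2025: 205 days → £126,500 × 3.15% × 205/365 = £2,238.0103
Total = £3,430.2295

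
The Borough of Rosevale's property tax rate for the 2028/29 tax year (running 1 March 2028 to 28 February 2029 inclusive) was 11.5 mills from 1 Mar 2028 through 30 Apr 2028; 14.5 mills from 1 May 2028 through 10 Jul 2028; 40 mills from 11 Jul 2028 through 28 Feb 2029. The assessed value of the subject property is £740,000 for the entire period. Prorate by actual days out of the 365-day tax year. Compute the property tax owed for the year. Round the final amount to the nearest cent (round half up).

1 Mar – 30 Apr 2028: 61 days at 11.5 mills → £740,000 × 1.15% × 61/365 = £1,422.2192
1 May – 10 Jul 2028: 71 days at 14.5 mills → £740,000 × 1.45% × 71/365 = £2,087.2055
11 Jul 2028 – 28 Feb 2029: 233 days at 40 mills → £740,000 × 4% × 233/365 = £18,895.3425
Total = £22,404.7671

£22,404.77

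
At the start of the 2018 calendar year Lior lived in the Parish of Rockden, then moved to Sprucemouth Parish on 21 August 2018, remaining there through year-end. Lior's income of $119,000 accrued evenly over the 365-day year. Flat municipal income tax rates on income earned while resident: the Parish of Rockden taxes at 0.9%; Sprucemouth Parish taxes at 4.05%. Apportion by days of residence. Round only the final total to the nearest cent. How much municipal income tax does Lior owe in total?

The Parish of Rockden, 1 January – 20 August 2018: 232 days → $119,000 × 0.9% × 232/365 = $680.7452
Sprucemouth Parish, 21 August – 31 December 2018: 133 days → $119,000 × 4.05% × 133/365 = $1,756.1466
Total = $2,436.8918

$2,436.89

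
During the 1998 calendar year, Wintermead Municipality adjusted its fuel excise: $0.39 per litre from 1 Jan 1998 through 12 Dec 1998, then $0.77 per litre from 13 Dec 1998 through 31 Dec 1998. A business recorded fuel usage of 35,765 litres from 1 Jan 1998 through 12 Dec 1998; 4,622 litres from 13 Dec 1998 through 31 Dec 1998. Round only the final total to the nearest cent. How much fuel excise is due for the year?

$17,507.29

1 Jan – 12 Dec 1998: 35,765 litres at $0.39/litre → $13,948.35
13 Dec – 31 Dec 1998: 4,622 litres at $0.77/litre → $3,558.94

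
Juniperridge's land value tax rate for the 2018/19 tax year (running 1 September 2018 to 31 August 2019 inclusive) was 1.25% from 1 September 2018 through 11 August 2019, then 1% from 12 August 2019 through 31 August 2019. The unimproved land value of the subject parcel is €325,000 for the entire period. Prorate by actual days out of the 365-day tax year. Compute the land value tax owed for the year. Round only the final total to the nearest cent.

€4,017.98

1 September 2018 – 11 August 2019: 345 days at 1.25% → €325,000 × 1.25% × 345/365 = €3,839.8973
12 August – 31 August 2019: 20 days at 1% → €325,000 × 1% × 20/365 = €178.0822
Total = €4,017.9795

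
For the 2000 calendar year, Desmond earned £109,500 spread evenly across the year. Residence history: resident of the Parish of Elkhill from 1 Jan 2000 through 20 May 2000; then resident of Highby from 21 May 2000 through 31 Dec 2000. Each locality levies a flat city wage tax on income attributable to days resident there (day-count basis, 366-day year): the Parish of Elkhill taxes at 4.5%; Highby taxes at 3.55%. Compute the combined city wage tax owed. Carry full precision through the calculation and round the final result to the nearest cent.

The Parish of Elkhill, 1 Jan – 20 May 2000: 141 days → £109,500 × 4.5% × 141/366 = £1,898.2992
Highby, 21 May – 31 Dec 2000: 225 days → £109,500 × 3.55% × 225/366 = £2,389.7029
Total = £4,288.0020

£4,288.00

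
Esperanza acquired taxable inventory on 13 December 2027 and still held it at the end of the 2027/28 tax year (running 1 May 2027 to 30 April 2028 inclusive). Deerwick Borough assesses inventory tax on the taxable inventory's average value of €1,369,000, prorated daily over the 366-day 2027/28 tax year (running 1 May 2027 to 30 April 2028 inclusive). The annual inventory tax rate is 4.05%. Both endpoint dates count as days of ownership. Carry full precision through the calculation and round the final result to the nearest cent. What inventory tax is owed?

Days held (13 December 2027 – 30 April 2028): 140 out of 366
Tax = €1,369,000 × 4.05% × 140/366 = €21,208.2787

€21,208.28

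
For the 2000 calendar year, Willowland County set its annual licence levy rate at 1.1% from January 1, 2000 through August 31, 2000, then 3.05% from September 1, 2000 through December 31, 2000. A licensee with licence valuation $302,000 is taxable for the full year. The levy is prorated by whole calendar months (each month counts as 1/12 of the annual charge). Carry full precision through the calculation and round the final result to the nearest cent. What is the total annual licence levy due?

$5,285.00

January 1 – August 31, 2000: 8 months at 1.1% → $302,000 × 1.1% × 8/12 = $2,214.6667
September 1 – December 31, 2000: 4 months at 3.05% → $302,000 × 3.05% × 4/12 = $3,070.3333
Total = $5,285.0000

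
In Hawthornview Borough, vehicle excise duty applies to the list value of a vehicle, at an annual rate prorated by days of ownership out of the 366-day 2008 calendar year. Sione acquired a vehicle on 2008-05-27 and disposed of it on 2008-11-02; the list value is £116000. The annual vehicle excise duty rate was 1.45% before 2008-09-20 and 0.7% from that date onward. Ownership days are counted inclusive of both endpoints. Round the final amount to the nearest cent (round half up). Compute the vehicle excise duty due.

2008-05-27 to 2008-09-19: 116 days at 1.45% → £116000 × 1.45% × 116/366 = £533.0929
2008-09-20 to 2008-11-02: 44 days at 0.7% → £116000 × 0.7% × 44/366 = £97.6175
Total = £630.7104

£630.71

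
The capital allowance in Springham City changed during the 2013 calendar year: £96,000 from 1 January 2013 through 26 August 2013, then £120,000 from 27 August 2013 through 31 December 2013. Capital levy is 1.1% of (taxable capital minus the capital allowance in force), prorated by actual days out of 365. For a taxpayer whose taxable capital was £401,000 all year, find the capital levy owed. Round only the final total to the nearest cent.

1 January – 26 August 2013: 238 days, exemption £96,000 → (£401,000 − £96,000) × 1.1% × 238/365 = £2,187.6438
27 August – 31 December 2013: 127 days, exemption £120,000 → (£401,000 − £120,000) × 1.1% × 127/365 = £1,075.4986
Total = £3,263.1425

£3,263.14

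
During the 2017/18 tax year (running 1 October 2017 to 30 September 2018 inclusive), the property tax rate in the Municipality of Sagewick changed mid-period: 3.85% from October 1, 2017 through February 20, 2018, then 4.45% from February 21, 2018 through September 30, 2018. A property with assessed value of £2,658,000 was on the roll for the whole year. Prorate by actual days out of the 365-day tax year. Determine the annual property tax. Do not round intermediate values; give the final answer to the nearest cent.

£112,032.88

October 1, 2017 – February 20, 2018: 143 days at 3.85% → £2,658,000 × 3.85% × 143/365 = £40,092.1068
February 21 – September 30, 2018: 222 days at 4.45% → £2,658,000 × 4.45% × 222/365 = £71,940.7726
Total = £112,032.8795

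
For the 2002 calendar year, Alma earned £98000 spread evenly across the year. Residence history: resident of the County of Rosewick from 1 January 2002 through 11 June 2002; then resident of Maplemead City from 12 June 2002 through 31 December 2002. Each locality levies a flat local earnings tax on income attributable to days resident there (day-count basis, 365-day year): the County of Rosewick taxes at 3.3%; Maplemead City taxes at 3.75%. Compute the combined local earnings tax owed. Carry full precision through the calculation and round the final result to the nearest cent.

£3479.27

The County of Rosewick, 1 January – 11 June 2002: 162 days → £98000 × 3.3% × 162/365 = £1435.3644
Maplemead City, 12 June – 31 December 2002: 203 days → £98000 × 3.75% × 203/365 = £2043.9041
Total = £3479.2685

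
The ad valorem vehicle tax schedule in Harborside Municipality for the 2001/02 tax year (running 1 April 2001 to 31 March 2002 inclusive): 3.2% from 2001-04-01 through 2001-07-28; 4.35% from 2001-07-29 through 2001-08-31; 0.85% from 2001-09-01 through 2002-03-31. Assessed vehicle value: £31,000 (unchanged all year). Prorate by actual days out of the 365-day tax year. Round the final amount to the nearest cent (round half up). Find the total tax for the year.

2001-04-01 to 2001-07-28: 119 days at 3.2% → £31,000 × 3.2% × 119/365 = £323.4192
2001-07-29 to 2001-08-31: 34 days at 4.35% → £31,000 × 4.35% × 34/365 = £125.6137
2001-09-01 to 2002-03-31: 212 days at 0.85% → £31,000 × 0.85% × 212/365 = £153.0466
Total = £602.0795

£602.08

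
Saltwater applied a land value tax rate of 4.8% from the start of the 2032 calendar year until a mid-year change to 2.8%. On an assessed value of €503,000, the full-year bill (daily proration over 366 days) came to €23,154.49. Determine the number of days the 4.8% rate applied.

330 days

Let d = days at the first rate; then 366 − d days at the second rate.
€503,000 × [4.8%·d + 2.8%·(366−d)] / 366 = €23,154.49
Solving gives d = 330, so the new rate took effect on November 26, 2032.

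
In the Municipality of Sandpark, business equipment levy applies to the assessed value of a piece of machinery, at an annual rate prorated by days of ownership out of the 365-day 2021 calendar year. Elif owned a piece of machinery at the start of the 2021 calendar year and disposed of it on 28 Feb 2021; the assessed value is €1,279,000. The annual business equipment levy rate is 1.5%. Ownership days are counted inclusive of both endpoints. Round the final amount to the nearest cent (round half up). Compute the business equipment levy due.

€3,101.14

Days held (1 Jan – 28 Feb 2021): 59 out of 365
Tax = €1,279,000 × 1.5% × 59/365 = €3,101.1370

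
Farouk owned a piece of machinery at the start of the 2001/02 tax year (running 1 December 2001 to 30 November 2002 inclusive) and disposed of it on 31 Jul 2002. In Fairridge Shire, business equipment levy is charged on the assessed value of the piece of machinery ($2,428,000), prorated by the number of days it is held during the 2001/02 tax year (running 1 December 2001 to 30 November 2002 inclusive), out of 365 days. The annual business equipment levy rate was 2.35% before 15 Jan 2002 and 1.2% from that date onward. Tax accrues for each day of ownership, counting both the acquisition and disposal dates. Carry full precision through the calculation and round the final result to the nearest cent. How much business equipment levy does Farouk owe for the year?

$22,839.83

1 Dec 2001 – 14 Jan 2002: 45 days at 2.35% → $2,428,000 × 2.35% × 45/365 = $7,034.5479
15 Jan – 31 Jul 2002: 198 days at 1.2% → $2,428,000 × 1.2% × 198/365 = $15,805.2822
Total = $22,839.8301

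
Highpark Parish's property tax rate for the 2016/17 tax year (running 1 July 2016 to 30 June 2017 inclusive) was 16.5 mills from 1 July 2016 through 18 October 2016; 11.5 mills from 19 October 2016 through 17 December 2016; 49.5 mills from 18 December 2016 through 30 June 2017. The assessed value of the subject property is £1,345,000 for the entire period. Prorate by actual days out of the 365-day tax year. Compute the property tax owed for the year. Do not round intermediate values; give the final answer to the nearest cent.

£44,799.55

1 July – 18 October 2016: 110 days at 16.5 mills → £1,345,000 × 1.65% × 110/365 = £6,688.1507
19 October – 17 December 2016: 60 days at 11.5 mills → £1,345,000 × 1.15% × 60/365 = £2,542.6027
18 December 2016 – 30 June 2017: 195 days at 49.5 mills → £1,345,000 × 4.95% × 195/365 = £35,568.8014
Total = £44,799.5548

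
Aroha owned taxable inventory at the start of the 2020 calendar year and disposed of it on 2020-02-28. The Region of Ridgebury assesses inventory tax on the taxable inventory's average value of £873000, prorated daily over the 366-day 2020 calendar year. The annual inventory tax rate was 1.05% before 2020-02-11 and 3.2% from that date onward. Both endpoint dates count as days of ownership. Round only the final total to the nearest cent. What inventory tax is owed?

£2400.75

2020-01-01 to 2020-02-10: 41 days at 1.05% → £873000 × 1.05% × 41/366 = £1026.8484
2020-02-11 to 2020-02-28: 18 days at 3.2% → £873000 × 3.2% × 18/366 = £1373.9016
Total = £2400.7500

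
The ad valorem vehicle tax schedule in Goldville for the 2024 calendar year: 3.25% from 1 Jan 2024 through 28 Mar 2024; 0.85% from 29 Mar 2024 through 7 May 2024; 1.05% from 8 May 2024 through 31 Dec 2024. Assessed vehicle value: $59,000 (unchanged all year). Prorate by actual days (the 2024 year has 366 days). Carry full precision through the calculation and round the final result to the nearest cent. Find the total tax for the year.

$918.69

1 Jan – 28 Mar 2024: 88 days at 3.25% → $59,000 × 3.25% × 88/366 = $461.0383
29 Mar – 7 May 2024: 40 days at 0.85% → $59,000 × 0.85% × 40/366 = $54.8087
8 May – 31 Dec 2024: 238 days at 1.05% → $59,000 × 1.05% × 238/366 = $402.8443
Total = $918.6913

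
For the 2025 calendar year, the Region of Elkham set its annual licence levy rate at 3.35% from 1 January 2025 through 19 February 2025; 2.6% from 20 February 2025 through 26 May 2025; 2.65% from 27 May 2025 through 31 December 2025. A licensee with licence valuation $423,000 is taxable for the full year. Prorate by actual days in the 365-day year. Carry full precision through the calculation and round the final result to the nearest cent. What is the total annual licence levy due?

1 January – 19 February 2025: 50 days at 3.35% → $423,000 × 3.35% × 50/365 = $1,941.1644
20 February – 26 May 2025: 96 days at 2.6% → $423,000 × 2.6% × 96/365 = $2,892.6247
27 May – 31 December 2025: 219 days at 2.65% → $423,000 × 2.65% × 219/365 = $6,725.7000
Total = $11,559.4890

$11,559.49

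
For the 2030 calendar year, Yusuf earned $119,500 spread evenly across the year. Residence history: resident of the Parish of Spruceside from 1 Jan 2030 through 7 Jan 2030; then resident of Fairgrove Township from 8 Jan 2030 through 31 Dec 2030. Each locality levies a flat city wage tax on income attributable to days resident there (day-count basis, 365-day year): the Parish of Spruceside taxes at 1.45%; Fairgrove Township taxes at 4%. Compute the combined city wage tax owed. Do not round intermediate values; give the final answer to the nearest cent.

$4,721.56

The Parish of Spruceside, 1 Jan – 7 Jan 2030: 7 days → $119,500 × 1.45% × 7/365 = $33.2308
Fairgrove Township, 8 Jan – 31 Dec 2030: 358 days → $119,500 × 4% × 358/365 = $4,688.3288
Total = $4,721.5596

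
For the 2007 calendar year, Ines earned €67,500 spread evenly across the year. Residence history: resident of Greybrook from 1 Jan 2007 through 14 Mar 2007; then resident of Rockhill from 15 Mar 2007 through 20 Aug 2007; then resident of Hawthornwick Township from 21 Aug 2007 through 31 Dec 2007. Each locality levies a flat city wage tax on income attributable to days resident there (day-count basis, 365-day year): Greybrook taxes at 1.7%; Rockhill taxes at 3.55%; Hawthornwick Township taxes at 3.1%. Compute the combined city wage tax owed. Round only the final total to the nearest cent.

Greybrook, 1 Jan – 14 Mar 2007: 73 days → €67,500 × 1.7% × 73/365 = €229.5000
Rockhill, 15 Mar – 20 Aug 2007: 159 days → €67,500 × 3.55% × 159/365 = €1,043.8459
Hawthornwick Township, 21 Aug – 31 Dec 2007: 133 days → €67,500 × 3.1% × 133/365 = €762.4726
Total = €2,035.8185

€2,035.82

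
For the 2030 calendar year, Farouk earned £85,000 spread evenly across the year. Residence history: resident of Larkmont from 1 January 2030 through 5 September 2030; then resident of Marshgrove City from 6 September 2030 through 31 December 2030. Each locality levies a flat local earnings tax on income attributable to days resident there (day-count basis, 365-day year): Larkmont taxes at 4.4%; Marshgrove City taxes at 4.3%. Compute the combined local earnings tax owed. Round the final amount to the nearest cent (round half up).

£3,712.75

Larkmont, 1 January – 5 September 2030: 248 days → £85,000 × 4.4% × 248/365 = £2,541.1507
Marshgrove City, 6 September – 31 December 2030: 117 days → £85,000 × 4.3% × 117/365 = £1,171.6027
Total = £3,712.7534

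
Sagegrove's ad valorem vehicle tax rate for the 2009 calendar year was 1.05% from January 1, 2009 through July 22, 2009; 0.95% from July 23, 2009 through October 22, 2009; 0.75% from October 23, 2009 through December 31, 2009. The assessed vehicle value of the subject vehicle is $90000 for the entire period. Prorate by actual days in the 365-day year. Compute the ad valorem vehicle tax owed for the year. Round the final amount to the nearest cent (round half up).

$870.53

January 1 – July 22, 2009: 203 days at 1.05% → $90000 × 1.05% × 203/365 = $525.5753
July 23 – October 22, 2009: 92 days at 0.95% → $90000 × 0.95% × 92/365 = $215.5068
October 23 – December 31, 2009: 70 days at 0.75% → $90000 × 0.75% × 70/365 = $129.4521
Total = $870.5342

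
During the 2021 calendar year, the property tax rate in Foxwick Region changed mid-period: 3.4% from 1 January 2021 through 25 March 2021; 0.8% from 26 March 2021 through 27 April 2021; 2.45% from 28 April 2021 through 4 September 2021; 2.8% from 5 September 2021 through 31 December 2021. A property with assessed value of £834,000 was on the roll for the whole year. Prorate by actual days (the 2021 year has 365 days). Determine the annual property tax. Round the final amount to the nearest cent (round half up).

1 January – 25 March 2021: 84 days at 3.4% → £834,000 × 3.4% × 84/365 = £6,525.7644
26 March – 27 April 2021: 33 days at 0.8% → £834,000 × 0.8% × 33/365 = £603.2219
28 April – 4 September 2021: 130 days at 2.45% → £834,000 × 2.45% × 130/365 = £7,277.5068
5 September – 31 December 2021: 118 days at 2.8% → £834,000 × 2.8% × 118/365 = £7,549.4137
Total = £21,955.9068

£21,955.91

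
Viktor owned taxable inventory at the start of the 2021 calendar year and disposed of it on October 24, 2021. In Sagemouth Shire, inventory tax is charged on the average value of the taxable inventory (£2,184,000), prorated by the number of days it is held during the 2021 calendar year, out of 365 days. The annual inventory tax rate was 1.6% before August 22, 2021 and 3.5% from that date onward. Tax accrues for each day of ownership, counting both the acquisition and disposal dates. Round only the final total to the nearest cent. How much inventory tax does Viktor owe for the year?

January 1 – August 21, 2021: 233 days at 1.6% → £2,184,000 × 1.6% × 233/365 = £22,306.7178
August 22 – October 24, 2021: 64 days at 3.5% → £2,184,000 × 3.5% × 64/365 = £13,403.1781
Total = £35,709.8959

£35,709.90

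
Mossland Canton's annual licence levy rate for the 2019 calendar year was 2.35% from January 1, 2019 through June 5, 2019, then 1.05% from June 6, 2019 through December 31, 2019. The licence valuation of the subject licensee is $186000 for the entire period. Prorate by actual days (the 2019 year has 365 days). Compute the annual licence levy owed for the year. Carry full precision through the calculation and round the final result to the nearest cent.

January 1 – June 5, 2019: 156 days at 2.35% → $186000 × 2.35% × 156/365 = $1868.1534
June 6 – December 31, 2019: 209 days at 1.05% → $186000 × 1.05% × 209/365 = $1118.2932
Total = $2986.4466

$2986.45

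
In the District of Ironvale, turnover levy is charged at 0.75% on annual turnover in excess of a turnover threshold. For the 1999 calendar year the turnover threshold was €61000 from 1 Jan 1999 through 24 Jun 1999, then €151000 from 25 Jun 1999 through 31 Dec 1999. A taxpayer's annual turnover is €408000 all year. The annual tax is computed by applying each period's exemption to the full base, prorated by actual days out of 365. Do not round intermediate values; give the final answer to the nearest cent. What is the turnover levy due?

1 Jan – 24 Jun 1999: 175 days, exemption €61000 → (€408000 − €61000) × 0.75% × 175/365 = €1247.7740
25 Jun – 31 Dec 1999: 190 days, exemption €151000 → (€408000 − €151000) × 0.75% × 190/365 = €1003.3562
Total = €2251.1301

€2251.13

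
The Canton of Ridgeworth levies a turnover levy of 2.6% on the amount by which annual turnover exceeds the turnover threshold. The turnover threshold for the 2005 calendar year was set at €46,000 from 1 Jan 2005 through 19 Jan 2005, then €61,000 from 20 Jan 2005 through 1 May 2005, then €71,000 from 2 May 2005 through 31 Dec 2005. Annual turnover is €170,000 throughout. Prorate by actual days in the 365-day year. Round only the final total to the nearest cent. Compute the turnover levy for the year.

€2,680.49

1 Jan – 19 Jan 2005: 19 days, exemption €46,000 → (€170,000 − €46,000) × 2.6% × 19/365 = €167.8247
20 Jan – 1 May 2005: 102 days, exemption €61,000 → (€170,000 − €61,000) × 2.6% × 102/365 = €791.9671
2 May – 31 Dec 2005: 244 days, exemption €71,000 → (€170,000 − €71,000) × 2.6% × 244/365 = €1,720.7014
Total = €2,680.4932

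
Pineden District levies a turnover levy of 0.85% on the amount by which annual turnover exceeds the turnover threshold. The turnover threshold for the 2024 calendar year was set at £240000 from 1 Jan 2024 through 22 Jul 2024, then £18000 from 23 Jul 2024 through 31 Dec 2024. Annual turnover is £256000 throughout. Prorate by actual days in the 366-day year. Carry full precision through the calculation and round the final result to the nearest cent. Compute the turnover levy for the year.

£971.23

1 Jan – 22 Jul 2024: 204 days, exemption £240000 → (£256000 − £240000) × 0.85% × 204/366 = £75.8033
23 Jul – 31 Dec 2024: 162 days, exemption £18000 → (£256000 − £18000) × 0.85% × 162/366 = £895.4262
Total = £971.2295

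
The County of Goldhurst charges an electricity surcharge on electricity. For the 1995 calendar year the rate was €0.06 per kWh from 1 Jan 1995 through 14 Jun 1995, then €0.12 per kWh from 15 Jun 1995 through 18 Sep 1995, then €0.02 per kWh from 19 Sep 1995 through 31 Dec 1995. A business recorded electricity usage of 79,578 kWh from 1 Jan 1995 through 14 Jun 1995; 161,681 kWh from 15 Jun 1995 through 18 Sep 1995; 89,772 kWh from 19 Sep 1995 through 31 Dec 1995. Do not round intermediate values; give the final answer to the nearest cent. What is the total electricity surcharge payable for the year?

€25,971.84

1 Jan – 14 Jun 1995: 79,578 kWh at €0.06/kWh → €4,774.68
15 Jun – 18 Sep 1995: 161,681 kWh at €0.12/kWh → €19,401.72
19 Sep – 31 Dec 1995: 89,772 kWh at €0.02/kWh → €1,795.44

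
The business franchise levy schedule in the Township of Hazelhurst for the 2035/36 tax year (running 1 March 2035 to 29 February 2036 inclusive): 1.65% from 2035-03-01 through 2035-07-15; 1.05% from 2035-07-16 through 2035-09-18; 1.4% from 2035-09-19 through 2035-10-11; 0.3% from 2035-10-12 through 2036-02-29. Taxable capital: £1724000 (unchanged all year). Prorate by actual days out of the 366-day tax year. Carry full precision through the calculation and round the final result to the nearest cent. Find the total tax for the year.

2035-03-01 to 2035-07-15: 137 days at 1.65% → £1724000 × 1.65% × 137/366 = £10647.8197
2035-07-16 to 2035-09-18: 65 days at 1.05% → £1724000 × 1.05% × 65/366 = £3214.8361
2035-09-19 to 2035-10-11: 23 days at 1.4% → £1724000 × 1.4% × 23/366 = £1516.7432
2035-10-12 to 2036-02-29: 141 days at 0.3% → £1724000 × 0.3% × 141/366 = £1992.4918
Total = £17371.8907

£17371.89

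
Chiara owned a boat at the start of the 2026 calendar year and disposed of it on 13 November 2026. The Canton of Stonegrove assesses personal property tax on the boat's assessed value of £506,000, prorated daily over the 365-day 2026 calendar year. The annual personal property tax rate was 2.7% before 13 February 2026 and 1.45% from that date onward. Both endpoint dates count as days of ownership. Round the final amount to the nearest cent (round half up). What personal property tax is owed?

1 January – 12 February 2026: 43 days at 2.7% → £506,000 × 2.7% × 43/365 = £1,609.4959
13 February – 13 November 2026: 274 days at 1.45% → £506,000 × 1.45% × 274/365 = £5,507.7753
Total = £7,117.2712

£7,117.27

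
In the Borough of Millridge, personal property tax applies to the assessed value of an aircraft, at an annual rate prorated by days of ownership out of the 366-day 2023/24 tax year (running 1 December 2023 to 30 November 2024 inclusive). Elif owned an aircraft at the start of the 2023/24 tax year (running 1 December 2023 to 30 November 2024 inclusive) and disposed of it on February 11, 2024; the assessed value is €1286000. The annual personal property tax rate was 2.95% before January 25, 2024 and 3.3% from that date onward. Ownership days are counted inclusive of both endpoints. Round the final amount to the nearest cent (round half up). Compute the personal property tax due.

€7788.03

December 1, 2023 – January 24, 2024: 55 days at 2.95% → €1286000 × 2.95% × 55/366 = €5700.9153
January 25 – February 11, 2024: 18 days at 3.3% → €1286000 × 3.3% × 18/366 = €2087.1148
Total = €7788.0301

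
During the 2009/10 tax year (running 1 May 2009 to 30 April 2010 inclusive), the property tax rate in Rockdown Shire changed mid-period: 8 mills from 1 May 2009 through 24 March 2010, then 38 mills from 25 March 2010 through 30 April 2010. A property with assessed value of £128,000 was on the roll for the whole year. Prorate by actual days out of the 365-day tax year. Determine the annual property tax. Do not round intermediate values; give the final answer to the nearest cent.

£1,413.26

1 May 2009 – 24 March 2010: 328 days at 8 mills → £128,000 × 0.8% × 328/365 = £920.1973
25 March – 30 April 2010: 37 days at 38 mills → £128,000 × 3.8% × 37/365 = £493.0630
Total = £1,413.2603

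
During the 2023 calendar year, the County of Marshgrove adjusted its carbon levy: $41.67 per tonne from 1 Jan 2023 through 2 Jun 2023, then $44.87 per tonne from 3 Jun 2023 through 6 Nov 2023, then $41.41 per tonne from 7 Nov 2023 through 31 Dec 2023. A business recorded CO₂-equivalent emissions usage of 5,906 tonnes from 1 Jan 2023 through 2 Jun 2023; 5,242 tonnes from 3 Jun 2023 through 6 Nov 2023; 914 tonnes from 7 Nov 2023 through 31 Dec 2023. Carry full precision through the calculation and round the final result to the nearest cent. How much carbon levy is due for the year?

$519160.30

1 Jan – 2 Jun 2023: 5,906 tonnes at $41.67/tonne → $246103.02
3 Jun – 6 Nov 2023: 5,242 tonnes at $44.87/tonne → $235208.54
7 Nov – 31 Dec 2023: 914 tonnes at $41.41/tonne → $37848.74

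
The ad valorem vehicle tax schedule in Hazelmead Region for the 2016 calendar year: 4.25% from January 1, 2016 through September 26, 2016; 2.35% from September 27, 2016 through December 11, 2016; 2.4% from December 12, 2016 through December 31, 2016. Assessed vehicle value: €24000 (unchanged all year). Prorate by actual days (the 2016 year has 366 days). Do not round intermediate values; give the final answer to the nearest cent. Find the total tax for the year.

January 1 – September 26, 2016: 270 days at 4.25% → €24000 × 4.25% × 270/366 = €752.4590
September 27 – December 11, 2016: 76 days at 2.35% → €24000 × 2.35% × 76/366 = €117.1148
December 12 – December 31, 2016: 20 days at 2.4% → €24000 × 2.4% × 20/366 = €31.4754
Total = €901.0492

€901.05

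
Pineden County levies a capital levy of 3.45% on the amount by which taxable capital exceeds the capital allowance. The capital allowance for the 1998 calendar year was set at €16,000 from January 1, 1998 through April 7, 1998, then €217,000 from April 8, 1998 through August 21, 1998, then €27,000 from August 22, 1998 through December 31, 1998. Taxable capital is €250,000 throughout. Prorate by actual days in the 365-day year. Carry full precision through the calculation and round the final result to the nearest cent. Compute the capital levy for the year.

€5,351.94

January 1 – April 7, 1998: 97 days, exemption €16,000 → (€250,000 − €16,000) × 3.45% × 97/365 = €2,145.4274
April 8 – August 21, 1998: 136 days, exemption €217,000 → (€250,000 − €217,000) × 3.45% × 136/365 = €424.2082
August 22 – December 31, 1998: 132 days, exemption €27,000 → (€250,000 − €27,000) × 3.45% × 132/365 = €2,782.3068
Total = €5,351.9425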